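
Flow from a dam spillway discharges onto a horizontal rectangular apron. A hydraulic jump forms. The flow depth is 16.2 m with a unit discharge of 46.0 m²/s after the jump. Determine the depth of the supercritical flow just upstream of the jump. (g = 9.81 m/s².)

V₂ = q/y₂ = 46.0/16.2 = 2.84 m/s; Fr₂ = V₂/√(g·y₂) = 0.225.
The Bélanger relation is symmetric: y₁/y₂ = ½[√(1 + 8Fr₂²) − 1] = ½[√1.406 − 1] = 0.0928.
y₁ = 0.0928 × 16.2 = 1.50 m.

y₁ = 1.50 m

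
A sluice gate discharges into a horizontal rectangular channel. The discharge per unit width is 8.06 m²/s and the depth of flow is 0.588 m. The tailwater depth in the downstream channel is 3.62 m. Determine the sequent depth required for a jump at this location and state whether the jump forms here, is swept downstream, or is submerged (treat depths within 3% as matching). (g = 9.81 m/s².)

V₁ = q/y₁ = 8.06/0.588 = 13.7 m/s. Fr₁ = V₁/√(g·y₁) = 13.7/√(9.81×0.588) = 5.71.
By Bélanger, y₂/y₁ = ½[√(1 + 8Fr₁²) − 1] = ½[√261.6 − 1] = 7.59.
y₂ = 7.59 × 0.588 = 4.46 m.
Tailwater y_tw = 3.62 m: y_tw < y₂, so the jump is swept downstream.

y₂ = 4.46 m; the jump is swept downstream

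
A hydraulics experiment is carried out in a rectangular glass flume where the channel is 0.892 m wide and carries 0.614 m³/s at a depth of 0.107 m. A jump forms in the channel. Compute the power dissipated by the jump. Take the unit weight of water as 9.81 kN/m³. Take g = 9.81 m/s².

P = 7.76 kW

q = Q/b = 0.614/0.892 = 0.688 m²/s; V₁ = q/y₁ = 6.43 m/s. Fr₁ = V₁/√(g·y₁) = 6.28.
Bélanger equation: y₂/y₁ = ½[√(1 + 8Fr₁²) − 1] = ½[√316.4 − 1] = 8.39.
y₂ = 8.39 × 0.107 = 0.898 m.
Head loss: ΔE = (y₂ − y₁)³/(4y₁y₂) = (0.898 − 0.107)³/(4×0.107×0.898) = 0.495/0.384 = 1.29 m.
P = γ·Q·ΔE = 9.81 × 0.614 × 1.29 = 7.76 kW.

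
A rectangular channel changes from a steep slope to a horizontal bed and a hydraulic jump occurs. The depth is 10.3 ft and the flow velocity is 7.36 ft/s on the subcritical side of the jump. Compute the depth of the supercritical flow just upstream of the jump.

Fr₂ = V₂/√(g·y₂) = 7.36/√(32.2×10.3) = 0.404.
Applying the sequent-depth relation in reverse, y₁/y₂ = ½[√(1 + 8Fr₂²) − 1] = ½[√2.307 − 1] = 0.259.
y₁ = 0.259 × 10.3 = 2.67 ft.

y₁ = 2.67 ft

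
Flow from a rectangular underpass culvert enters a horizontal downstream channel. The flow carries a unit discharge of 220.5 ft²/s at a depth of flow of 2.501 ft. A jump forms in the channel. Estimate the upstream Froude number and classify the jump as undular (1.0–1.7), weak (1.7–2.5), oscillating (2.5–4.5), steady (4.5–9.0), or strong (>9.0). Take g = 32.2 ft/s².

Fr₁ = 9.824; strong jump

V₁ = q/y₁ = 220.5/2.501 = 88.16 ft/s. Fr₁ = V₁/√(g·y₁) = 88.16/√(32.2×2.501) = 9.824.
Fr₁ = 9.824 lies in the strong range.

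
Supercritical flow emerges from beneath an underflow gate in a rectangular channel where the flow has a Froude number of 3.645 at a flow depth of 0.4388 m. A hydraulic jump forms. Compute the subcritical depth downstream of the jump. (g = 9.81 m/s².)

y₂ = 2.053 m

Fr₁ = 3.645 (given).
Bélanger equation: y₂/y₁ = ½[√(1 + 8Fr₁²) − 1] = ½[√107.29 − 1] = 4.679.
y₂ = 4.679 × 0.4388 = 2.053 m.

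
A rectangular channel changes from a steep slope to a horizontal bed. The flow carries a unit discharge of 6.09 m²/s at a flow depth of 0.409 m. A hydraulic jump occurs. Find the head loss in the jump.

ΔE = 7.50 m

V₁ = q/y₁ = 6.09/0.409 = 14.9 m/s. Fr₁ = V₁/√(g·y₁) = 14.9/√(9.81×0.409) = 7.43.
Conjugate-depth relation: y₂/y₁ = ½[√(1 + 8Fr₁²) − 1] = ½[√443.1 − 1] = 10.0.
y₂ = 10.0 × 0.409 = 4.10 m.
V₂ = q/y₂ = 6.09/4.10 = 1.49 m/s. E₁ = y₁ + V₁²/2g = 11.7 m; E₂ = y₂ + V₂²/2g = 4.21 m. ΔE = E₁ − E₂ = 7.50 m.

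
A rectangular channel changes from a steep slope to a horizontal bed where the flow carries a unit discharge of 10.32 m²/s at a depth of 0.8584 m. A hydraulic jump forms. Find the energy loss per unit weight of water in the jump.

V₁ = q/y₁ = 10.32/0.8584 = 12.02 m/s. Fr₁ = V₁/√(g·y₁) = 12.02/√(9.81×0.8584) = 4.143.
By Bélanger, y₂/y₁ = ½[√(1 + 8Fr₁²) − 1] = ½[√138.31 − 1] = 5.380.
y₂ = 5.380 × 0.8584 = 4.618 m.
Head loss: ΔE = (y₂ − y₁)³/(4y₁y₂) = (4.618 − 0.8584)³/(4×0.8584×4.618) = 53.16/15.86 = 3.352 m.

ΔE = 3.352 m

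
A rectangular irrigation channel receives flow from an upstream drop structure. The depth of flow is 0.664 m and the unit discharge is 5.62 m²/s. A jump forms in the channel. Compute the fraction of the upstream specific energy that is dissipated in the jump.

ΔE/E₁ = 0.304 (30.4%)

V₁ = q/y₁ = 5.62/0.664 = 8.46 m/s. Fr₁ = V₁/√(g·y₁) = 8.46/√(9.81×0.664) = 3.32.
Sequent-depth ratio: y₂/y₁ = ½[√(1 + 8Fr₁²) − 1] = ½[√88.98 − 1] = 4.22.
y₂ = 4.22 × 0.664 = 2.80 m.
E₁ = y₁ + V₁²/2g = 4.32 m. ΔE = (y₂ − y₁)³/(4y₁y₂) = 1.31 m. ΔE/E₁ = 1.31/4.32 = 0.304.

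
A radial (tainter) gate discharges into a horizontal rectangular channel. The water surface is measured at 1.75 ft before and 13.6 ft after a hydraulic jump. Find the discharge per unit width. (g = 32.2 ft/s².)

For a rectangular channel the momentum equation gives q² = ½·g·y₁·y₂·(y₁ + y₂) = ½×32.2×1.75×13.6×15.3 = 5882.
q = √5882 = 76.7 ft²/s.

q = 76.7 ft²/s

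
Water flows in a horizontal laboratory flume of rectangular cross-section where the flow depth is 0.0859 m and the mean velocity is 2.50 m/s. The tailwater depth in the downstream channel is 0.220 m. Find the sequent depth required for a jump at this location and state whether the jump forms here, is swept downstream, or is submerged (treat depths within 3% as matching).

Fr₁ = V₁/√(g·y₁) = 2.50/√(9.81×0.0859) = 2.72.
Conjugate-depth relation: y₂/y₁ = ½[√(1 + 8Fr₁²) − 1] = ½[√60.33 − 1] = 3.38.
y₂ = 3.38 × 0.0859 = 0.291 m.
Tailwater y_tw = 0.220 m: y_tw < y₂, so the jump is swept downstream.

y₂ = 0.291 m; the jump is swept downstream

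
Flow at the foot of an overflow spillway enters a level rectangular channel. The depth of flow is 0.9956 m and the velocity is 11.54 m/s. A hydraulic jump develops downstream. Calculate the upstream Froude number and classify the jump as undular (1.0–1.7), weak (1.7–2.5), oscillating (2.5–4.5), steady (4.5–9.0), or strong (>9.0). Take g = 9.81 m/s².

Fr₁ = 3.693; oscillating jump

Fr₁ = V₁/√(g·y₁) = 11.54/√(9.81×0.9956) = 3.693.
Fr₁ = 3.693 lies in the oscillating range.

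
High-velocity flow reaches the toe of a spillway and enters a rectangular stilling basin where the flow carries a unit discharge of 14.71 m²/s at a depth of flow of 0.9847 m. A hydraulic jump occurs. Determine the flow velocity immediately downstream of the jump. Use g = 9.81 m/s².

V₂ = 2.365 m/s

V₁ = q/y₁ = 14.71/0.9847 = 14.94 m/s. Fr₁ = V₁/√(g·y₁) = 14.94/√(9.81×0.9847) = 4.806.
By Bélanger, y₂/y₁ = ½[√(1 + 8Fr₁²) − 1] = ½[√185.81 − 1] = 6.316.
y₂ = 6.316 × 0.9847 = 6.219 m.
V₂ = q/y₂ = 14.71/6.219 = 2.365 m/s.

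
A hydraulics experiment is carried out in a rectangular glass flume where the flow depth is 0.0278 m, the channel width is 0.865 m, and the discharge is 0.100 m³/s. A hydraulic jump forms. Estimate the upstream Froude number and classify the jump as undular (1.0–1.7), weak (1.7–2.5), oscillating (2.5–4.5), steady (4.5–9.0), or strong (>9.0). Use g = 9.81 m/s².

Fr₁ = 7.96; steady jump

q = Q/b = 0.100/0.865 = 0.116 m²/s; V₁ = q/y₁ = 4.16 m/s. Fr₁ = V₁/√(g·y₁) = 7.96.
Fr₁ = 7.96 lies in the steady range.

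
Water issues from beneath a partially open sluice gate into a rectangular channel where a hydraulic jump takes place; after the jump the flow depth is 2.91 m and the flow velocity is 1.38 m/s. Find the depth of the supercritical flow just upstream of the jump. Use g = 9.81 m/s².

y₁ = 0.347 m

Fr₂ = V₂/√(g·y₂) = 1.38/√(9.81×2.91) = 0.258.
The Bélanger relation is symmetric: y₁/y₂ = ½[√(1 + 8Fr₂²) − 1] = ½[√1.534 − 1] = 0.119.
y₁ = 0.119 × 2.91 = 0.347 m.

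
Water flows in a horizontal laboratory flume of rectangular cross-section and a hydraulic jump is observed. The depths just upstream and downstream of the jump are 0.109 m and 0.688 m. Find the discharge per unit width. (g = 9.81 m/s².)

q = 0.541 m²/s

For a rectangular channel the momentum equation gives q² = ½·g·y₁·y₂·(y₁ + y₂) = ½×9.81×0.109×0.688×0.797 = 0.293.
q = √0.293 = 0.541 m²/s.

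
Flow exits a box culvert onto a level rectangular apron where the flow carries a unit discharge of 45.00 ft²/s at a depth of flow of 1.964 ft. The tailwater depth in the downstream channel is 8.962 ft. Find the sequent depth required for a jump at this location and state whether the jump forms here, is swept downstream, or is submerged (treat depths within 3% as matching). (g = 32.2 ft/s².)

y₂ = 7.081 ft; the jump is submerged

V₁ = q/y₁ = 45.00/1.964 = 22.91 ft/s. Fr₁ = V₁/√(g·y₁) = 22.91/√(32.2×1.964) = 2.881.
Conjugate-depth relation: y₂/y₁ = ½[√(1 + 8Fr₁²) − 1] = ½[√67.410 − 1] = 3.605.
y₂ = 3.605 × 1.964 = 7.081 ft.
Tailwater y_tw = 8.962 ft: y_tw > y₂, so the jump is submerged.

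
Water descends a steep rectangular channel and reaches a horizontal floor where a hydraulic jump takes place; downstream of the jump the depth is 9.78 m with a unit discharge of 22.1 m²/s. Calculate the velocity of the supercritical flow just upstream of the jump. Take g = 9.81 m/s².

V₂ = q/y₂ = 22.1/9.78 = 2.26 m/s; Fr₂ = V₂/√(g·y₂) = 0.231.
Applying the sequent-depth relation in reverse, y₁/y₂ = ½[√(1 + 8Fr₂²) − 1] = ½[√1.426 − 1] = 0.0970.
y₁ = 0.0970 × 9.78 = 0.949 m.
V₁ = q/y₁ = 22.1/0.949 = 23.3 m/s.

V₁ = 23.3 m/s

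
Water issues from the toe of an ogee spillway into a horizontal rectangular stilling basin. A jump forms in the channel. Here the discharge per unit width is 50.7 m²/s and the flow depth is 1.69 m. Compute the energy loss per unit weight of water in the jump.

ΔE = 30.3 m

V₁ = q/y₁ = 50.7/1.69 = 30.0 m/s. Fr₁ = V₁/√(g·y₁) = 30.0/√(9.81×1.69) = 7.37.
Bélanger equation: y₂/y₁ = ½[√(1 + 8Fr₁²) − 1] = ½[√435.3 − 1] = 9.93.
y₂ = 9.93 × 1.69 = 16.8 m.
V₂ = q/y₂ = 50.7/16.8 = 3.02 m/s. E₁ = y₁ + V₁²/2g = 47.6 m; E₂ = y₂ + V₂²/2g = 17.2 m. ΔE = E₁ − E₂ = 30.3 m.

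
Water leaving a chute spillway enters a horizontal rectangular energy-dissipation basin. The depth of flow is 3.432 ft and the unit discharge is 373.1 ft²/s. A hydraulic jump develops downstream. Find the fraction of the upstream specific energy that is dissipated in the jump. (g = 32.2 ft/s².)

ΔE/E₁ = 0.736 (73.6%)

V₁ = q/y₁ = 373.1/3.432 = 108.7 ft/s. Fr₁ = V₁/√(g·y₁) = 108.7/√(32.2×3.432) = 10.34.
From the momentum equation for a rectangular channel, y₂/y₁ = ½[√(1 + 8Fr₁²) − 1] = ½[√856.54 − 1] = 14.13.
y₂ = 14.13 × 3.432 = 48.51 ft.
E₁ = y₁ + V₁²/2g = 186.9 ft. ΔE = (y₂ − y₁)³/(4y₁y₂) = 137.5 ft. ΔE/E₁ = 137.5/186.9 = 0.736.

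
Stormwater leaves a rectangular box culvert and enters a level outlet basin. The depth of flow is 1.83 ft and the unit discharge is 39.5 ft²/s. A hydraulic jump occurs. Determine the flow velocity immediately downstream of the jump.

V₂ = 6.15 ft/s

V₁ = q/y₁ = 39.5/1.83 = 21.6 ft/s. Fr₁ = V₁/√(g·y₁) = 21.6/√(32.2×1.83) = 2.81.
Bélanger equation: y₂/y₁ = ½[√(1 + 8Fr₁²) − 1] = ½[√64.25 − 1] = 3.51.
y₂ = 3.51 × 1.83 = 6.42 ft.
V₂ = q/y₂ = 39.5/6.42 = 6.15 ft/s.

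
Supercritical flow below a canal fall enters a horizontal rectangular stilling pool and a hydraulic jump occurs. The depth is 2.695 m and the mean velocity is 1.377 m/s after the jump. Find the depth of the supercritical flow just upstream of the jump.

Fr₂ = V₂/√(g·y₂) = 1.377/√(9.81×2.695) = 0.2678.
Since the conjugate-depth ratio holds either way, y₁/y₂ = ½[√(1 + 8Fr₂²) − 1] = ½[√1.5738 − 1] = 0.1272.
y₁ = 0.1272 × 2.695 = 0.3429 m.

y₁ = 0.3429 m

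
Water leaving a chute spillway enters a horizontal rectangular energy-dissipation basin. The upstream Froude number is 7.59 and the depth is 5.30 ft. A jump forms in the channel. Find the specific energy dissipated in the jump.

ΔE = 102 ft

Fr₁ = 7.59 (given).
By Bélanger, y₂/y₁ = ½[√(1 + 8Fr₁²) − 1] = ½[√461.9 − 1] = 10.2.
y₂ = 10.2 × 5.30 = 54.3 ft.
Head loss: ΔE = (y₂ − y₁)³/(4y₁y₂) = (54.3 − 5.30)³/(4×5.30×54.3) = 117658/1151 = 102 ft.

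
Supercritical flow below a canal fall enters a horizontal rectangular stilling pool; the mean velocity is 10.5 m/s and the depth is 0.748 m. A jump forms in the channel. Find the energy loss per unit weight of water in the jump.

Fr₁ = V₁/√(g·y₁) = 10.5/√(9.81×0.748) = 3.88.
Bélanger equation: y₂/y₁ = ½[√(1 + 8Fr₁²) − 1] = ½[√121.2 − 1] = 5.00.
y₂ = 5.00 × 0.748 = 3.74 m.
q = V₁·y₁ = 10.5 × 0.748 = 7.85 m²/s. V₂ = q/y₂ = 7.85/3.74 = 2.10 m/s. E₁ = y₁ + V₁²/2g = 6.37 m; E₂ = y₂ + V₂²/2g = 3.97 m. ΔE = E₁ − E₂ = 2.40 m.

ΔE = 2.40 m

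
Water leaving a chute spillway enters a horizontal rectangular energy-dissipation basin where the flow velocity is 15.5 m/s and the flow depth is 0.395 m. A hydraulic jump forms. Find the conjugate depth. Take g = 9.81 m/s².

Fr₁ = V₁/√(g·y₁) = 15.5/√(9.81×0.395) = 7.87.
From the momentum equation for a rectangular channel, y₂/y₁ = ½[√(1 + 8Fr₁²) − 1] = ½[√497.0 − 1] = 10.6.
y₂ = 10.6 × 0.395 = 4.21 m.

y₂ = 4.21 m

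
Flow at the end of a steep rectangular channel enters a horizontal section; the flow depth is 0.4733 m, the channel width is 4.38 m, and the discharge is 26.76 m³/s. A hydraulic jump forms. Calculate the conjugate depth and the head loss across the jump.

q = Q/b = 26.76/4.38 = 6.110 m²/s; V₁ = q/y₁ = 12.91 m/s. Fr₁ = V₁/√(g·y₁) = 5.991.
Sequent-depth ratio: y₂/y₁ = ½[√(1 + 8Fr₁²) − 1] = ½[√288.10 − 1] = 7.987.
y₂ = 7.987 × 0.4733 = 3.780 m.
V₂ = q/y₂ = 6.110/3.780 = 1.616 m/s. E₁ = y₁ + V₁²/2g = 8.966 m; E₂ = y₂ + V₂²/2g = 3.913 m. ΔE = E₁ − E₂ = 5.053 m.

y₂ = 3.780 m; ΔE = 5.053 m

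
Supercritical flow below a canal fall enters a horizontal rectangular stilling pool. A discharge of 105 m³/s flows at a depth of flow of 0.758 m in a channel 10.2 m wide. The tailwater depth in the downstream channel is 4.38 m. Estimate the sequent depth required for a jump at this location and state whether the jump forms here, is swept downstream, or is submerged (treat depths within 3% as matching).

q = Q/b = 105/10.2 = 10.3 m²/s; V₁ = q/y₁ = 13.6 m/s. Fr₁ = V₁/√(g·y₁) = 4.98.
Bélanger equation: y₂/y₁ = ½[√(1 + 8Fr₁²) − 1] = ½[√199.4 − 1] = 6.56.
y₂ = 6.56 × 0.758 = 4.97 m.
Tailwater y_tw = 4.38 m: y_tw < y₂, so the jump is swept downstream.

y₂ = 4.97 m; the jump is swept downstream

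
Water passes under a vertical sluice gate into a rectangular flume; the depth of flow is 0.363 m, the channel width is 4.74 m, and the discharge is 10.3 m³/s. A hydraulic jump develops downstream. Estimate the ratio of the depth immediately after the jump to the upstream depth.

q = Q/b = 10.3/4.74 = 2.17 m²/s; V₁ = q/y₁ = 5.99 m/s. Fr₁ = V₁/√(g·y₁) = 3.17.
Bélanger equation: y₂/y₁ = ½[√(1 + 8Fr₁²) − 1] = ½[√81.50 − 1] = 4.01.

y₂/y₁ = 4.01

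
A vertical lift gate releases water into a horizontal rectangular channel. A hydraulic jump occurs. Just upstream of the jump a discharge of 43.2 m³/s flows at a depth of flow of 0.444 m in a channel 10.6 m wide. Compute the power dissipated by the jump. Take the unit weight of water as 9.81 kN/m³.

P = 873 kW

q = Q/b = 43.2/10.6 = 4.08 m²/s; V₁ = q/y₁ = 9.18 m/s. Fr₁ = V₁/√(g·y₁) = 4.40.
Bélanger equation: y₂/y₁ = ½[√(1 + 8Fr₁²) − 1] = ½[√155.7 − 1] = 5.74.
y₂ = 5.74 × 0.444 = 2.55 m.
Head loss: ΔE = (y₂ − y₁)³/(4y₁y₂) = (2.55 − 0.444)³/(4×0.444×2.55) = 9.32/4.53 = 2.06 m.
P = γ·Q·ΔE = 9.81 × 43.2 × 2.06 = 873 kW.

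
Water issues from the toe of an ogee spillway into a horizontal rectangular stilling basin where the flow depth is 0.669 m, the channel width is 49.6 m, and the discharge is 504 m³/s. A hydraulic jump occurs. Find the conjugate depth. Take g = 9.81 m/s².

q = Q/b = 504/49.6 = 10.2 m²/s; V₁ = q/y₁ = 15.2 m/s. Fr₁ = V₁/√(g·y₁) = 5.93.
Conjugate-depth relation: y₂/y₁ = ½[√(1 + 8Fr₁²) − 1] = ½[√282.2 − 1] = 7.90.
y₂ = 7.90 × 0.669 = 5.28 m.

y₂ = 5.28 m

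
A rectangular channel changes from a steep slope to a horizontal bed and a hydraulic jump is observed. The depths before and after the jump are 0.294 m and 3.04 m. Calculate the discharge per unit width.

For a rectangular channel the momentum equation gives q² = ½·g·y₁·y₂·(y₁ + y₂) = ½×9.81×0.294×3.04×3.33 = 14.6.
q = √14.6 = 3.82 m²/s.

q = 3.82 m²/s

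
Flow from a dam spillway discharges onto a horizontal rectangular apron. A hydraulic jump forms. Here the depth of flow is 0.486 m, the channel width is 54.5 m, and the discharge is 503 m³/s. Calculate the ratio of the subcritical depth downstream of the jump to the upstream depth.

q = Q/b = 503/54.5 = 9.23 m²/s; V₁ = q/y₁ = 19.0 m/s. Fr₁ = V₁/√(g·y₁) = 8.70.
From the momentum equation for a rectangular channel, y₂/y₁ = ½[√(1 + 8Fr₁²) − 1] = ½[√606.1 − 1] = 11.8.

y₂/y₁ = 11.8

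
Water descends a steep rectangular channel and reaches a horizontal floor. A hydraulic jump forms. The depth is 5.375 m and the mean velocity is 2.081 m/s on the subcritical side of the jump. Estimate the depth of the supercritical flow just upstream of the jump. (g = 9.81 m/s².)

Fr₂ = V₂/√(g·y₂) = 2.081/√(9.81×5.375) = 0.2866.
Since the conjugate-depth ratio holds either way, y₁/y₂ = ½[√(1 + 8Fr₂²) − 1] = ½[√1.6570 − 1] = 0.1436.
y₁ = 0.1436 × 5.375 = 0.7720 m.

y₁ = 0.7720 m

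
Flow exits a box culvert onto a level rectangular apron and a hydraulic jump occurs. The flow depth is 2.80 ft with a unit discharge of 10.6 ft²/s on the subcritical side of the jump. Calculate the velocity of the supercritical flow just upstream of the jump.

V₁ = 14.9 ft/s

V₂ = q/y₂ = 10.6/2.80 = 3.79 ft/s; Fr₂ = V₂/√(g·y₂) = 0.399.
Since the conjugate-depth ratio holds either way, y₁/y₂ = ½[√(1 + 8Fr₂²) − 1] = ½[√2.272 − 1] = 0.254.
y₁ = 0.254 × 2.80 = 0.710 ft.
V₁ = q/y₁ = 10.6/0.710 = 14.9 ft/s.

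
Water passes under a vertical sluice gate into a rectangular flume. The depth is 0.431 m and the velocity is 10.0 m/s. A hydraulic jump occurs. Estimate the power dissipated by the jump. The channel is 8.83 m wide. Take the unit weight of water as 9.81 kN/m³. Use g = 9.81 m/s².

Fr₁ = V₁/√(g·y₁) = 10.0/√(9.81×0.431) = 4.86.
Conjugate-depth relation: y₂/y₁ = ½[√(1 + 8Fr₁²) − 1] = ½[√190.2 − 1] = 6.40.
y₂ = 6.40 × 0.431 = 2.76 m.
q = V₁·y₁ = 10.0 × 0.431 = 4.31 m²/s. V₂ = q/y₂ = 4.31/2.76 = 1.56 m/s. E₁ = y₁ + V₁²/2g = 5.53 m; E₂ = y₂ + V₂²/2g = 2.88 m. ΔE = E₁ − E₂ = 2.65 m.
Q = q·b = 4.31 × 8.83 = 38.1 m³/s. P = γ·Q·ΔE = 9.81 × 38.1 × 2.65 = 988 kW.

P = 988 kW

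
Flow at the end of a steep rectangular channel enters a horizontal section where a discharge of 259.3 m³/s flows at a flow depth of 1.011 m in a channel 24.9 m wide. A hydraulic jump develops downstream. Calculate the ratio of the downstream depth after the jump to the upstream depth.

y₂/y₁ = 4.152

q = Q/b = 259.3/24.9 = 10.41 m²/s; V₁ = q/y₁ = 10.30 m/s. Fr₁ = V₁/√(g·y₁) = 3.271.
From the momentum equation for a rectangular channel, y₂/y₁ = ½[√(1 + 8Fr₁²) − 1] = ½[√86.580 − 1] = 4.152.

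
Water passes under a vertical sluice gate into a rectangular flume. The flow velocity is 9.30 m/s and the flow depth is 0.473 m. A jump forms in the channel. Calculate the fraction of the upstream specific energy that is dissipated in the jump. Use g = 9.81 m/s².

Fr₁ = V₁/√(g·y₁) = 9.30/√(9.81×0.473) = 4.32.
By Bélanger, y₂/y₁ = ½[√(1 + 8Fr₁²) − 1] = ½[√150.1 − 1] = 5.63.
y₂ = 5.63 × 0.473 = 2.66 m.
E₁ = y₁ + V₁²/2g = 4.88 m. ΔE = (y₂ − y₁)³/(4y₁y₂) = 2.08 m. ΔE/E₁ = 2.08/4.88 = 0.426.

ΔE/E₁ = 0.426 (42.6%)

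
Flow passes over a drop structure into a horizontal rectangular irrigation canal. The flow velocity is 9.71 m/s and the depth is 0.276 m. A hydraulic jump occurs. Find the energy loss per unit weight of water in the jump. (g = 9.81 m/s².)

Fr₁ = V₁/√(g·y₁) = 9.71/√(9.81×0.276) = 5.90.
Sequent-depth ratio: y₂/y₁ = ½[√(1 + 8Fr₁²) − 1] = ½[√279.6 − 1] = 7.86.
y₂ = 7.86 × 0.276 = 2.17 m.
q = V₁·y₁ = 9.71 × 0.276 = 2.68 m²/s. V₂ = q/y₂ = 2.68/2.17 = 1.24 m/s. E₁ = y₁ + V₁²/2g = 5.08 m; E₂ = y₂ + V₂²/2g = 2.25 m. ΔE = E₁ − E₂ = 2.83 m.

ΔE = 2.83 m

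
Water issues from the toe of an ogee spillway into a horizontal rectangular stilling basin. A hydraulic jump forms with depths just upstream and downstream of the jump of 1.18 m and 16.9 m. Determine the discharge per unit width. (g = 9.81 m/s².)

For a rectangular channel the momentum equation gives q² = ½·g·y₁·y₂·(y₁ + y₂) = ½×9.81×1.18×16.9×18.1 = 1769.
q = √1769 = 42.1 m²/s.

q = 42.1 m²/s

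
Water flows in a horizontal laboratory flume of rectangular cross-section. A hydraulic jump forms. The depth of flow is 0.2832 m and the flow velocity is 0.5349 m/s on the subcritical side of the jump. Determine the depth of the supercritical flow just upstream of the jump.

Fr₂ = V₂/√(g·y₂) = 0.5349/√(9.81×0.2832) = 0.3209.
The Bélanger relation is symmetric: y₁/y₂ = ½[√(1 + 8Fr₂²) − 1] = ½[√1.8239 − 1] = 0.1753.
y₁ = 0.1753 × 0.2832 = 0.04963 m.

y₁ = 0.04963 m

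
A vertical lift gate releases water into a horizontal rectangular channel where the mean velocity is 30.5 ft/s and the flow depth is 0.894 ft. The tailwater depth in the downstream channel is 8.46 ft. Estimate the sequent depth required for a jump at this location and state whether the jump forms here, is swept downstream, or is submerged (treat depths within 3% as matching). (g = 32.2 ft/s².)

Fr₁ = V₁/√(g·y₁) = 30.5/√(32.2×0.894) = 5.68.
Sequent-depth ratio: y₂/y₁ = ½[√(1 + 8Fr₁²) − 1] = ½[√259.5 − 1] = 7.55.
y₂ = 7.55 × 0.894 = 6.75 ft.
Tailwater y_tw = 8.46 ft: y_tw > y₂, so the jump is submerged.

y₂ = 6.75 ft; the jump is submerged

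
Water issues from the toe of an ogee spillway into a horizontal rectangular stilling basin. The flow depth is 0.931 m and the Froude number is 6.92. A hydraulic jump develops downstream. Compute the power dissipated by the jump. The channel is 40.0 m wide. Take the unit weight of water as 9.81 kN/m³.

Fr₁ = 6.92 (given).
Bélanger equation: y₂/y₁ = ½[√(1 + 8Fr₁²) − 1] = ½[√384.1 − 1] = 9.30.
y₂ = 9.30 × 0.931 = 8.66 m.
V₁ = Fr₁·√(g·y₁) = 6.92×√(9.81×0.931) = 20.9 m/s; q = V₁·y₁ = 19.5 m²/s. V₂ = q/y₂ = 19.5/8.66 = 2.25 m/s. E₁ = y₁ + V₁²/2g = 23.2 m; E₂ = y₂ + V₂²/2g = 8.92 m. ΔE = E₁ − E₂ = 14.3 m.
Q = q·b = 19.5 × 40.0 = 779 m³/s. P = γ·Q·ΔE = 9.81 × 779 × 14.3 = 109305 kW.

P = 109305 kW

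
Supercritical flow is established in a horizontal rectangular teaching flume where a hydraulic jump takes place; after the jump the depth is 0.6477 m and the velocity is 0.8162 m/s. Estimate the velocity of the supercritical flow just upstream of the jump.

Fr₂ = V₂/√(g·y₂) = 0.8162/√(9.81×0.6477) = 0.3238.
The Bélanger relation is symmetric: y₁/y₂ = ½[√(1 + 8Fr₂²) − 1] = ½[√1.8388 − 1] = 0.1780.
y₁ = 0.1780 × 0.6477 = 0.1153 m.
V₁ = q/y₁ = 0.5287/0.1153 = 4.585 m/s.

V₁ = 4.585 m/s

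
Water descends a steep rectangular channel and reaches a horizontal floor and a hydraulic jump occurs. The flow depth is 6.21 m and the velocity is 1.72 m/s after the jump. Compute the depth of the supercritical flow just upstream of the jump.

Fr₂ = V₂/√(g·y₂) = 1.72/√(9.81×6.21) = 0.220.
Since the conjugate-depth ratio holds either way, y₁/y₂ = ½[√(1 + 8Fr₂²) − 1] = ½[√1.388 − 1] = 0.0892.
y₁ = 0.0892 × 6.21 = 0.554 m.

y₁ = 0.554 m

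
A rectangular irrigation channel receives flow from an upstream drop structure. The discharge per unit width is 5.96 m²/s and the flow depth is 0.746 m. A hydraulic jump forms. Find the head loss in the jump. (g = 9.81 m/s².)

V₁ = q/y₁ = 5.96/0.746 = 7.99 m/s. Fr₁ = V₁/√(g·y₁) = 7.99/√(9.81×0.746) = 2.95.
From the momentum equation for a rectangular channel, y₂/y₁ = ½[√(1 + 8Fr₁²) − 1] = ½[√70.77 − 1] = 3.71.
y₂ = 3.71 × 0.746 = 2.76 m.
V₂ = q/y₂ = 5.96/2.76 = 2.16 m/s. E₁ = y₁ + V₁²/2g = 4.00 m; E₂ = y₂ + V₂²/2g = 3.00 m. ΔE = E₁ − E₂ = 0.997 m.

ΔE = 0.997 m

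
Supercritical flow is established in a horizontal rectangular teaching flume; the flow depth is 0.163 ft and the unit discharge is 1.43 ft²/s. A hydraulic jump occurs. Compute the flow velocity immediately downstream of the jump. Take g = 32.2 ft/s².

V₁ = q/y₁ = 1.43/0.163 = 8.77 ft/s. Fr₁ = V₁/√(g·y₁) = 8.77/√(32.2×0.163) = 3.83.
By Bélanger, y₂/y₁ = ½[√(1 + 8Fr₁²) − 1] = ½[√118.3 − 1] = 4.94.
y₂ = 4.94 × 0.163 = 0.805 ft.
V₂ = q/y₂ = 1.43/0.805 = 1.78 ft/s.

V₂ = 1.78 ft/s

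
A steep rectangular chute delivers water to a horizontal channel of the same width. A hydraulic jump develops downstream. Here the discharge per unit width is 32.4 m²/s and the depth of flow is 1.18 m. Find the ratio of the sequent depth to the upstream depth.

V₁ = q/y₁ = 32.4/1.18 = 27.5 m/s. Fr₁ = V₁/√(g·y₁) = 27.5/√(9.81×1.18) = 8.07.
Conjugate-depth relation: y₂/y₁ = ½[√(1 + 8Fr₁²) − 1] = ½[√522.0 − 1] = 10.9.

y₂/y₁ = 10.9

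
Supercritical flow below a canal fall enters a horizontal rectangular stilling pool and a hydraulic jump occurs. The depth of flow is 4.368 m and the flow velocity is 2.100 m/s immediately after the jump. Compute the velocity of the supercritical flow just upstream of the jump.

V₁ = 11.99 m/s

Fr₂ = V₂/√(g·y₂) = 2.100/√(9.81×4.368) = 0.3208.
From the momentum equation (using Fr₂), y₁/y₂ = ½[√(1 + 8Fr₂²) − 1] = ½[√1.8233 − 1] = 0.1752.
y₁ = 0.1752 × 4.368 = 0.7651 m.
V₁ = q/y₁ = 9.173/0.7651 = 11.99 m/s.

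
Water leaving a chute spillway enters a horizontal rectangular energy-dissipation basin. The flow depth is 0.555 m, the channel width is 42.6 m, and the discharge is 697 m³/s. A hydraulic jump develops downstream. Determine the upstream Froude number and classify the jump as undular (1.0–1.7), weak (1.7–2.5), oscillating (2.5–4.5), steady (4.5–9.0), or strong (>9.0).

Fr₁ = 12.6; strong jump

q = Q/b = 697/42.6 = 16.4 m²/s; V₁ = q/y₁ = 29.5 m/s. Fr₁ = V₁/√(g·y₁) = 12.6.
Fr₁ = 12.6 lies in the strong range.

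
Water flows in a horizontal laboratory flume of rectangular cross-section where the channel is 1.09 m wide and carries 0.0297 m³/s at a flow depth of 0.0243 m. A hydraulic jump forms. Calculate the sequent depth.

q = Q/b = 0.0297/1.09 = 0.0272 m²/s; V₁ = q/y₁ = 1.12 m/s. Fr₁ = V₁/√(g·y₁) = 2.30.
Bélanger equation: y₂/y₁ = ½[√(1 + 8Fr₁²) − 1] = ½[√43.20 − 1] = 2.79.
y₂ = 2.79 × 0.0243 = 0.0677 m.

y₂ = 0.0677 m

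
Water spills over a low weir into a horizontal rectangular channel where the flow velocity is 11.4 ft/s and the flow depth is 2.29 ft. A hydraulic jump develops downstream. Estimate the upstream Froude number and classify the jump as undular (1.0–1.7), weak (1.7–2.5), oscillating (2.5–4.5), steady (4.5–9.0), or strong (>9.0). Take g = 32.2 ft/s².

Fr₁ = 1.33; undular jump

Fr₁ = V₁/√(g·y₁) = 11.4/√(32.2×2.29) = 1.33.
Fr₁ = 1.33 lies in the undular range.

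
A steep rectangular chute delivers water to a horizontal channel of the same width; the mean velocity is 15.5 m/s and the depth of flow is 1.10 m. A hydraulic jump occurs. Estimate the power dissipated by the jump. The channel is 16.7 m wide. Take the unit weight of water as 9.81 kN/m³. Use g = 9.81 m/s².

P = 17360 kW

Fr₁ = V₁/√(g·y₁) = 15.5/√(9.81×1.10) = 4.72.
Bélanger equation: y₂/y₁ = ½[√(1 + 8Fr₁²) − 1] = ½[√179.1 − 1] = 6.19.
y₂ = 6.19 × 1.10 = 6.81 m.
q = V₁·y₁ = 15.5 × 1.10 = 17.1 m²/s. V₂ = q/y₂ = 17.1/6.81 = 2.50 m/s. E₁ = y₁ + V₁²/2g = 13.3 m; E₂ = y₂ + V₂²/2g = 7.13 m. ΔE = E₁ − E₂ = 6.21 m.
Q = q·b = 17.1 × 16.7 = 285 m³/s. P = γ·Q·ΔE = 9.81 × 285 × 6.21 = 17360 kW.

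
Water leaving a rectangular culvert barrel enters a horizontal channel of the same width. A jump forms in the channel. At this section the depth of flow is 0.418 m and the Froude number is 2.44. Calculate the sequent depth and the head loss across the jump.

Fr₁ = 2.44 (given).
Sequent-depth ratio: y₂/y₁ = ½[√(1 + 8Fr₁²) − 1] = ½[√48.63 − 1] = 2.99.
y₂ = 2.99 × 0.418 = 1.25 m.
Head loss: ΔE = (y₂ − y₁)³/(4y₁y₂) = (1.25 − 0.418)³/(4×0.418×1.25) = 0.573/2.09 = 0.274 m.

y₂ = 1.25 m; ΔE = 0.274 m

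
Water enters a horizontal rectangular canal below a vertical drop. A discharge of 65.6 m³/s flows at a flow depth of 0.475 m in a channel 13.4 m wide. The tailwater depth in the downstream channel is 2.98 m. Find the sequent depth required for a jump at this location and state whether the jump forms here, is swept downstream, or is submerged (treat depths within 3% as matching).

y₂ = 2.98 m; the jump forms here

q = Q/b = 65.6/13.4 = 4.90 m²/s; V₁ = q/y₁ = 10.3 m/s. Fr₁ = V₁/√(g·y₁) = 4.77.
Bélanger equation: y₂/y₁ = ½[√(1 + 8Fr₁²) − 1] = ½[√183.4 − 1] = 6.27.
y₂ = 6.27 × 0.475 = 2.98 m.
Tailwater y_tw = 2.98 m: y_tw ≈ y₂, so the jump forms here.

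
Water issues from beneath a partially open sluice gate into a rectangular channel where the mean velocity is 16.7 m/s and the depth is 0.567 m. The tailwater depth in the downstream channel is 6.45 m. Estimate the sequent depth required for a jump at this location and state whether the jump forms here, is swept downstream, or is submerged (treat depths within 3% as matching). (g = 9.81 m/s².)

y₂ = 5.40 m; the jump is submerged

Fr₁ = V₁/√(g·y₁) = 16.7/√(9.81×0.567) = 7.08.
From the momentum equation for a rectangular channel, y₂/y₁ = ½[√(1 + 8Fr₁²) − 1] = ½[√402.1 − 1] = 9.53.
y₂ = 9.53 × 0.567 = 5.40 m.
Tailwater y_tw = 6.45 m: y_tw > y₂, so the jump is submerged.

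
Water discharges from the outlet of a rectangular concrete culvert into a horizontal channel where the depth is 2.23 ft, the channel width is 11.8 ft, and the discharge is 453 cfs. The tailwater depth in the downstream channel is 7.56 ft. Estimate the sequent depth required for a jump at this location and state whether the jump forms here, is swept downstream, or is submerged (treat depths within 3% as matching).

y₂ = 5.39 ft; the jump is submerged

q = Q/b = 453/11.8 = 38.4 ft²/s; V₁ = q/y₁ = 17.2 ft/s. Fr₁ = V₁/√(g·y₁) = 2.03.
Sequent-depth ratio: y₂/y₁ = ½[√(1 + 8Fr₁²) − 1] = ½[√34.02 − 1] = 2.42.
y₂ = 2.42 × 2.23 = 5.39 ft.
Tailwater y_tw = 7.56 ft: y_tw > y₂, so the jump is submerged.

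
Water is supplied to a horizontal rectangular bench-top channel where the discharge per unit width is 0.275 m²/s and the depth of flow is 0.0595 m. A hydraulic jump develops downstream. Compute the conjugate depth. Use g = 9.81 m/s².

V₁ = q/y₁ = 0.275/0.0595 = 4.62 m/s. Fr₁ = V₁/√(g·y₁) = 4.62/√(9.81×0.0595) = 6.05.
By Bélanger, y₂/y₁ = ½[√(1 + 8Fr₁²) − 1] = ½[√293.8 − 1] = 8.07.
y₂ = 8.07 × 0.0595 = 0.480 m.

y₂ = 0.480 m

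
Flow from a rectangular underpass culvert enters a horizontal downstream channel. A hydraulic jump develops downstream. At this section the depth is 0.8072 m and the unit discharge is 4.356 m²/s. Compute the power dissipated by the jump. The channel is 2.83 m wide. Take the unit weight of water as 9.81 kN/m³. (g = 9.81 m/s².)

P = 21.51 kW

V₁ = q/y₁ = 4.356/0.8072 = 5.396 m/s. Fr₁ = V₁/√(g·y₁) = 5.396/√(9.81×0.8072) = 1.918.
Conjugate-depth relation: y₂/y₁ = ½[√(1 + 8Fr₁²) − 1] = ½[√30.421 − 1] = 2.258.
y₂ = 2.258 × 0.8072 = 1.822 m.
Head loss: ΔE = (y₂ − y₁)³/(4y₁y₂) = (1.822 − 0.8072)³/(4×0.8072×1.822) = 1.046/5.884 = 0.1778 m.
Q = q·b = 4.356 × 2.83 = 12.33 m³/s. P = γ·Q·ΔE = 9.81 × 12.33 × 0.1778 = 21.51 kW.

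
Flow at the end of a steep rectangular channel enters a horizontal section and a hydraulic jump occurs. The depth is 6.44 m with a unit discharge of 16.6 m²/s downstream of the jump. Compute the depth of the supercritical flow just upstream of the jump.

y₁ = 1.15 m

V₂ = q/y₂ = 16.6/6.44 = 2.58 m/s; Fr₂ = V₂/√(g·y₂) = 0.324.
Applying the sequent-depth relation in reverse, y₁/y₂ = ½[√(1 + 8Fr₂²) − 1] = ½[√1.841 − 1] = 0.178.
y₁ = 0.178 × 6.44 = 1.15 m.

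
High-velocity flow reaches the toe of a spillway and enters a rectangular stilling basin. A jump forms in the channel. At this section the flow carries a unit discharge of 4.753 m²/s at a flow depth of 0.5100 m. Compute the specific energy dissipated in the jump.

ΔE = 2.025 m

V₁ = q/y₁ = 4.753/0.5100 = 9.320 m/s. Fr₁ = V₁/√(g·y₁) = 9.320/√(9.81×0.5100) = 4.167.
Bélanger equation: y₂/y₁ = ½[√(1 + 8Fr₁²) − 1] = ½[√139.88 − 1] = 5.414.
y₂ = 5.414 × 0.5100 = 2.761 m.
Head loss: ΔE = (y₂ − y₁)³/(4y₁y₂) = (2.761 − 0.5100)³/(4×0.5100×2.761) = 11.40/5.632 = 2.025 m.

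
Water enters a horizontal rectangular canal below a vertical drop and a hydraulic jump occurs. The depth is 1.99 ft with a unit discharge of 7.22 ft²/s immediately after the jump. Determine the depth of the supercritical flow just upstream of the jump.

y₁ = 0.623 ft

V₂ = q/y₂ = 7.22/1.99 = 3.63 ft/s; Fr₂ = V₂/√(g·y₂) = 0.453.
Applying the sequent-depth relation in reverse, y₁/y₂ = ½[√(1 + 8Fr₂²) − 1] = ½[√2.643 − 1] = 0.313.
y₁ = 0.313 × 1.99 = 0.623 ft.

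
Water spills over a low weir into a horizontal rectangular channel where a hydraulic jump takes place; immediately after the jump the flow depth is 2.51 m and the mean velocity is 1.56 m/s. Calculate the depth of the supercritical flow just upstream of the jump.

y₁ = 0.424 m

Fr₂ = V₂/√(g·y₂) = 1.56/√(9.81×2.51) = 0.314.
Applying the sequent-depth relation in reverse, y₁/y₂ = ½[√(1 + 8Fr₂²) − 1] = ½[√1.791 − 1] = 0.169.
y₁ = 0.169 × 2.51 = 0.424 m.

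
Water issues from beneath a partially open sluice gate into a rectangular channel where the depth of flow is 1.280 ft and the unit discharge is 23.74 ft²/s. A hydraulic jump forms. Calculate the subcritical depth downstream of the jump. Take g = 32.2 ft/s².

y₂ = 4.629 ft

V₁ = q/y₁ = 23.74/1.280 = 18.55 ft/s. Fr₁ = V₁/√(g·y₁) = 18.55/√(32.2×1.280) = 2.889.
Bélanger equation: y₂/y₁ = ½[√(1 + 8Fr₁²) − 1] = ½[√67.768 − 1] = 3.616.
y₂ = 3.616 × 1.280 = 4.629 ft.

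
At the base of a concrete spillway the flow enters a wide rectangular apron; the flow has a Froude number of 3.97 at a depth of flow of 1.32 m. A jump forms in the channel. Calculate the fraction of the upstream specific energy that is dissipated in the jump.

ΔE/E₁ = 0.388 (38.8%)

Fr₁ = 3.97 (given).
Bélanger equation: y₂/y₁ = ½[√(1 + 8Fr₁²) − 1] = ½[√127.1 − 1] = 5.14.
y₂ = 5.14 × 1.32 = 6.78 m.
E₁ = y₁(1 + Fr₁²/2) = 1.32×(1 + 3.97²/2) = 11.7 m. ΔE = (y₂ − y₁)³/(4y₁y₂) = 4.55 m. ΔE/E₁ = 4.55/11.7 = 0.388.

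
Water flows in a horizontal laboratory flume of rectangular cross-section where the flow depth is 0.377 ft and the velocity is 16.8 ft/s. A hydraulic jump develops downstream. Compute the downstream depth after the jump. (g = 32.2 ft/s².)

y₂ = 2.39 ft

Fr₁ = V₁/√(g·y₁) = 16.8/√(32.2×0.377) = 4.82.
By Bélanger, y₂/y₁ = ½[√(1 + 8Fr₁²) − 1] = ½[√187.0 − 1] = 6.34.
y₂ = 6.34 × 0.377 = 2.39 ft.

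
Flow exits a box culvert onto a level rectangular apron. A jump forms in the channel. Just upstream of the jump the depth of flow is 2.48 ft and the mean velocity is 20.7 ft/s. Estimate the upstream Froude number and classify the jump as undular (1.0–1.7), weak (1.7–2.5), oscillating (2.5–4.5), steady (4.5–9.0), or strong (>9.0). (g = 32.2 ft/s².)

Fr₁ = V₁/√(g·y₁) = 20.7/√(32.2×2.48) = 2.32.
Fr₁ = 2.32 lies in the weak range.

Fr₁ = 2.32; weak jump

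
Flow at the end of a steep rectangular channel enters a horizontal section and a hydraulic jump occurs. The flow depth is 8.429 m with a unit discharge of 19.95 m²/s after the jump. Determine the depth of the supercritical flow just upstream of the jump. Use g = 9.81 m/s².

y₁ = 1.019 m

V₂ = q/y₂ = 19.95/8.429 = 2.367 m/s; Fr₂ = V₂/√(g·y₂) = 0.2603.
Applying the sequent-depth relation in reverse, y₁/y₂ = ½[√(1 + 8Fr₂²) − 1] = ½[√1.5420 − 1] = 0.1209.
y₁ = 0.1209 × 8.429 = 1.019 m.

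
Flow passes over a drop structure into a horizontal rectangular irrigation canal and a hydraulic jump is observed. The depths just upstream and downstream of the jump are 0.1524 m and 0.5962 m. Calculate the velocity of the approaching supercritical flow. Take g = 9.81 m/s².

For a rectangular channel the momentum equation gives q² = ½·g·y₁·y₂·(y₁ + y₂) = ½×9.81×0.1524×0.5962×0.7486 = 0.3336.
q = √0.3336 = 0.5776 m²/s.
V₁ = q/y₁ = 0.5776/0.1524 = 3.790 m/s.

V₁ = 3.790 m/s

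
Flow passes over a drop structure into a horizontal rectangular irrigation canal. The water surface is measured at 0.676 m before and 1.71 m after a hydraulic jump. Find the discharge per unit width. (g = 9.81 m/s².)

q = 3.68 m²/s

For a rectangular channel the momentum equation gives q² = ½·g·y₁·y₂·(y₁ + y₂) = ½×9.81×0.676×1.71×2.39 = 13.5.
q = √13.5 = 3.68 m²/s.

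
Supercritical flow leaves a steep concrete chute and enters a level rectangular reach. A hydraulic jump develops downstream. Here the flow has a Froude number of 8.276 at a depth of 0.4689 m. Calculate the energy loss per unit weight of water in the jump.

Fr₁ = 8.276 (given).
Bélanger equation: y₂/y₁ = ½[√(1 + 8Fr₁²) − 1] = ½[√548.94 − 1] = 11.21.
y₂ = 11.21 × 0.4689 = 5.259 m.
V₁ = Fr₁·√(g·y₁) = 8.276×√(9.81×0.4689) = 17.75 m/s; q = V₁·y₁ = 8.323 m²/s. V₂ = q/y₂ = 8.323/5.259 = 1.583 m/s. E₁ = y₁ + V₁²/2g = 16.53 m; E₂ = y₂ + V₂²/2g = 5.386 m. ΔE = E₁ − E₂ = 11.14 m.

ΔE = 11.14 m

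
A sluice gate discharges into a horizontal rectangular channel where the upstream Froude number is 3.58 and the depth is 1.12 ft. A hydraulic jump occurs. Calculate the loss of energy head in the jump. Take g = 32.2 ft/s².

ΔE = 2.82 ft

Fr₁ = 3.58 (given).
Conjugate-depth relation: y₂/y₁ = ½[√(1 + 8Fr₁²) − 1] = ½[√103.5 − 1] = 4.59.
y₂ = 4.59 × 1.12 = 5.14 ft.
Head loss: ΔE = (y₂ − y₁)³/(4y₁y₂) = (5.14 − 1.12)³/(4×1.12×5.14) = 64.9/23.0 = 2.82 ft.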